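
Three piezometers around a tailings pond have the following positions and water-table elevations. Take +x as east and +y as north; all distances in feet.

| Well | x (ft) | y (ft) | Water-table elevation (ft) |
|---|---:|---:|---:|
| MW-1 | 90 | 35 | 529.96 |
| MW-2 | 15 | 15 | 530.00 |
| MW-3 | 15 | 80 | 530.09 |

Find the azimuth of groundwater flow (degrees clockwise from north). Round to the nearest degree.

147°

With h = a·x + b·y + c and MW-1 as origin, the differences give:
  (-75)·a + (-20)·b = +0.04
  (-75)·a + 45·b = +0.13
Eliminate b (×45 and ×(-20), subtract): -4875·a = 4.400 → a = ∂h/∂x = -0.0009026
Back-substitute: b = ∂h/∂y = +0.001385.
Flow direction (−∇h) has components (+0.0009026 E, -0.001385 N).
Azimuth = atan2(E, N) = atan2(+0.0009026, -0.001385) = 146.9° ≈ 147°.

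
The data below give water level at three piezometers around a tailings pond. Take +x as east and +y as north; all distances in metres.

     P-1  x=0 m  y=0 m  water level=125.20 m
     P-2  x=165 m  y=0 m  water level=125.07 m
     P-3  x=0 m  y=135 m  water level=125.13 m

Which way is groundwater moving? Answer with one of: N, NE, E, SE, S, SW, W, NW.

NE

∂h/∂x = (125.07 − 125.20) / (165 − 0) = -0.0007879
∂h/∂y = (125.13 − 125.20) / (135 − 0) = -0.0005185
Flow = −∇h = (+0.0007879 east, +0.0005185 north), which points northeast.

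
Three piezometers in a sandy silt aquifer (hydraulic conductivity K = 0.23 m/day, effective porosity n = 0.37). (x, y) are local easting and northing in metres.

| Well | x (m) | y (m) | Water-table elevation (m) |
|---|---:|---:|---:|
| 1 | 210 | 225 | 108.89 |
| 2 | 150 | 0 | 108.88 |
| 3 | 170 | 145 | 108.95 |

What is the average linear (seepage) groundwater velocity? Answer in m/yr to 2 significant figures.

0.80 m/yr

Differences from 1: to 2 (Δx, Δy, Δh) = (-60, -225, -0.01); to 3 = (-40, -80, +0.06).
Determinant of the coordinate differences = (-60)·(-80) − (-40)·(-225) = -4200.
∂h/∂x = [(-0.01)·(-80) − (+0.06)·(-225)] / -4200 = -0.003405
∂h/∂y = [(-60)·(+0.06) − (-40)·(-0.01)] / -4200 = +0.0009524
|∇h| = √(-0.003405² + 0.0009524²) = 0.003536
Seepage velocity v = K·i/n = 0.23 × 0.003536 / 0.37 = 0.002198 m/day = 0.8028 m/yr.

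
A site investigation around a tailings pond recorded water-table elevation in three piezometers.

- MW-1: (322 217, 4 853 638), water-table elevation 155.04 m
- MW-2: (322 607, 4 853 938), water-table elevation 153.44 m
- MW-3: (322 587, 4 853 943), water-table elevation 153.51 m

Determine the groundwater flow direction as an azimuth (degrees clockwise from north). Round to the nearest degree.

Differences from MW-1: to MW-2 (Δx, Δy, Δh) = (390, 300, -1.60); to MW-3 = (370, 305, -1.53).
Solve a·Δx + b·Δy = Δh: det = 390·305 − 370·300 = 7950.
∂h/∂x = [(-1.60)·305 − (-1.53)·300] / 7950 = -0.003648
∂h/∂y = [390·(-1.53) − 370·(-1.60)] / 7950 = -0.0005912
Flow direction (−∇h) has components (+0.003648 E, +0.0005912 N).
Azimuth = atan2(E, N) = atan2(+0.003648, +0.0005912) = 80.8° ≈ 081°.

081°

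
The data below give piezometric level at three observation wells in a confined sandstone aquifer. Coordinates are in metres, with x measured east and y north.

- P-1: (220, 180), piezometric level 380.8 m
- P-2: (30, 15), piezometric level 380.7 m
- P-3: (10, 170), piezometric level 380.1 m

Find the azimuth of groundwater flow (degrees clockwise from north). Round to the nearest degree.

314°

Three-point gradient (reference P-1): Δ to P-2 = (-190, -165, -0.1), Δ to P-3 = (-210, -10, -0.7).
∂h/∂x = +0.003496, ∂h/∂y = -0.003420 (det = -32750).
Flow direction (−∇h) has components (-0.003496 E, +0.003420 N).
Azimuth = atan2(E, N) = atan2(-0.003496, +0.003420) = 314.4° ≈ 314°.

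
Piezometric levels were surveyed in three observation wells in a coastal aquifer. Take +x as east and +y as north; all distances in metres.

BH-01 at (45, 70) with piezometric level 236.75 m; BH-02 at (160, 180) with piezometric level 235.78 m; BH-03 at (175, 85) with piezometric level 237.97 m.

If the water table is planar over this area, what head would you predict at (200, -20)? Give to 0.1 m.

With h = a·x + b·y + c and BH-01 as origin, the differences give:
  115·a + 110·b = -0.97
  130·a + 15·b = +1.22
Eliminate b (×15 and ×110, subtract): -12575·a = -148.750 → a = ∂h/∂x = +0.01183
Back-substitute: b = ∂h/∂y = -0.02118.
h(200, -20) = 236.75 + (+0.01183)·(155) + (-0.02118)·(-90) = 236.75 +1.833 +1.907 = 240.490 m.

240.5 m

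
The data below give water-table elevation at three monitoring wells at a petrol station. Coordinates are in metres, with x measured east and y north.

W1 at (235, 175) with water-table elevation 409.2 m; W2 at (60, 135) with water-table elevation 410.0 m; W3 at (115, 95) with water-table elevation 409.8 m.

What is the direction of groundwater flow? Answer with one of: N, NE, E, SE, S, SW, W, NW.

With h = a·x + b·y + c and W1 as origin, the differences give:
  (-175)·a + (-40)·b = +0.8
  (-120)·a + (-80)·b = +0.6
Eliminate b (×(-80) and ×(-40), subtract): 9200·a = -40.00 → a = ∂h/∂x = -0.004348
Back-substitute: b = ∂h/∂y = -0.0009783.
Flow = −∇h = (+0.004348 east, +0.0009783 north), which points east.

E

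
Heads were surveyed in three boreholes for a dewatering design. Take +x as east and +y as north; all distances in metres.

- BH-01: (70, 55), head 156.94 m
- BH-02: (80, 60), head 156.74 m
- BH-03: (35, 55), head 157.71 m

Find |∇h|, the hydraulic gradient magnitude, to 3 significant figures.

0.0224

Three-point gradient (reference BH-01): Δ to BH-02 = (10, 5, -0.20), Δ to BH-03 = (-35, 0, +0.77).
∂h/∂x = -0.02200, ∂h/∂y = +0.004000 (det = 175).
|∇h| = √(-0.02200² + 0.004000²) = 0.02236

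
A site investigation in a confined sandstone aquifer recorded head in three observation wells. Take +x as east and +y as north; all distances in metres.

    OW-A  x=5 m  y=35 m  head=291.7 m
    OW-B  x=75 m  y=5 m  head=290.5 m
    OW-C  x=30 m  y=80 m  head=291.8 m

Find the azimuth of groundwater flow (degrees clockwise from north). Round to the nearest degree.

126°

Taking OW-A as reference: OW-B−OW-A = (70, -30, -1.2); OW-C−OW-A = (25, 45, +0.1).
Solve a·Δx + b·Δy = Δh: det = 70·45 − 25·(-30) = 3900.
∂h/∂x = [(-1.2)·45 − (+0.1)·(-30)] / 3900 = -0.01308
∂h/∂y = [70·(+0.1) − 25·(-1.2)] / 3900 = +0.009487
Flow direction (−∇h) has components (+0.01308 E, -0.009487 N).
Azimuth = atan2(E, N) = atan2(+0.01308, -0.009487) = 126.0° ≈ 126°.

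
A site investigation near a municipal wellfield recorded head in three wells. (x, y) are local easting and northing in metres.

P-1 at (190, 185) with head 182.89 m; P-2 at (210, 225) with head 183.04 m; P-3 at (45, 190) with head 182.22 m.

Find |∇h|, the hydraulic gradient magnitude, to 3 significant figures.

0.00488

With h = a·x + b·y + c and P-1 as origin, the differences give:
  20·a + 40·b = +0.15
  (-145)·a + 5·b = -0.67
Eliminate b (×5 and ×40, subtract): 5900·a = 27.550 → a = ∂h/∂x = +0.004669
Back-substitute: b = ∂h/∂y = +0.001415.
|∇h| = √(0.004669² + 0.001415²) = 0.004879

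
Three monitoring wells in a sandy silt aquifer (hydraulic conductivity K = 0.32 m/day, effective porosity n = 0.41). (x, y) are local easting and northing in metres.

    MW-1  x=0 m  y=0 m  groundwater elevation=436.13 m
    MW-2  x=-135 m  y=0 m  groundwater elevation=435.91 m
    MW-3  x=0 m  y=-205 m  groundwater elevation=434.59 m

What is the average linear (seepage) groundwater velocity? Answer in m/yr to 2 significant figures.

∂h/∂x = (435.91 − 436.13) / (-135 − 0) = +0.001630
∂h/∂y = (434.59 − 436.13) / (-205 − 0) = +0.007512
|∇h| = √(0.001630² + 0.007512²) = 0.007687
Seepage velocity v = K·i/n = 0.32 × 0.007687 / 0.41 = 0.006 m/day = 2.192 m/yr.

2.2 m/yr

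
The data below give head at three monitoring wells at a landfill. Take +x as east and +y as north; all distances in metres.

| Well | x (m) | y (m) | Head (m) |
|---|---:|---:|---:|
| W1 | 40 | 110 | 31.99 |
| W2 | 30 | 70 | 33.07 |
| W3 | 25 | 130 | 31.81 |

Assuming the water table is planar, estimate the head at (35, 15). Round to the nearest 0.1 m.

Three-point gradient (reference W1): Δ to W2 = (-10, -40, +1.08), Δ to W3 = (-15, 20, -0.18).
∂h/∂x = -0.01800, ∂h/∂y = -0.02250 (det = -800).
h(35, 15) = 31.99 + (-0.01800)·(-5) + (-0.02250)·(-95) = 31.99 +0.090 +2.138 = 34.218 m.

34.2 m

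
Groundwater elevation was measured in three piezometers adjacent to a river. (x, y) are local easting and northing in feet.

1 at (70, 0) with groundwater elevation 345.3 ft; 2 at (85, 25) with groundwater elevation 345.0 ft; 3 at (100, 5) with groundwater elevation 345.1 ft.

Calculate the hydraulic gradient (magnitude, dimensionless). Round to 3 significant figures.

0.0103

With h = a·x + b·y + c and 1 as origin, the differences give:
  15·a + 25·b = -0.3
  30·a + 5·b = -0.2
Eliminate b (×5 and ×25, subtract): -675·a = 3.50 → a = ∂h/∂x = -0.005185
Back-substitute: b = ∂h/∂y = -0.008889.
|∇h| = √(-0.005185² + -0.008889²) = 0.01029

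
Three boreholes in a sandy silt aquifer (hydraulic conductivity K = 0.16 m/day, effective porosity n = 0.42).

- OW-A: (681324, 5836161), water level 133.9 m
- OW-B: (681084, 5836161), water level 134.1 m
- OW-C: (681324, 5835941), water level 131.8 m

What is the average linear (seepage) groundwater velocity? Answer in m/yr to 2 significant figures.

1.3 m/yr

∂h/∂x = (134.1 − 133.9) / (681084 − 681324) = -0.0008333
∂h/∂y = (131.8 − 133.9) / (5835941 − 5836161) = +0.009545
|∇h| = √(-0.0008333² + 0.009545²) = 0.009581
Seepage velocity v = K·i/n = 0.16 × 0.009581 / 0.42 = 0.00365 m/day = 1.333 m/yr.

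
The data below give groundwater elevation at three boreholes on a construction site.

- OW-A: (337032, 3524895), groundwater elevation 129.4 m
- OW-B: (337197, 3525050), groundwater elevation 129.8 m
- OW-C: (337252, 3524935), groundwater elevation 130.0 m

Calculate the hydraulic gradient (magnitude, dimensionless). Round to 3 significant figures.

Differences from OW-A: to OW-B (Δx, Δy, Δh) = (165, 155, +0.4); to OW-C = (220, 40, +0.6).
Solve a·Δx + b·Δy = Δh: det = 165·40 − 220·155 = -27500.
∂h/∂x = [(+0.4)·40 − (+0.6)·155] / -27500 = +0.002800
∂h/∂y = [165·(+0.6) − 220·(+0.4)] / -27500 = -0.0004000
|∇h| = √(0.002800² + -0.0004000²) = 0.002828

0.00283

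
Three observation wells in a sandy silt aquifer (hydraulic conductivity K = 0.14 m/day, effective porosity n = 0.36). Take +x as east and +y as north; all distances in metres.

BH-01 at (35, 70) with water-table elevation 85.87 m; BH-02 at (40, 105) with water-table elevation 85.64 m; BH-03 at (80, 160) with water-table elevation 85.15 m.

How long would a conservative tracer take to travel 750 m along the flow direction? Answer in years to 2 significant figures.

730 years

Differences from BH-01: to BH-02 (Δx, Δy, Δh) = (5, 35, -0.23); to BH-03 = (45, 90, -0.72).
Determinant of the coordinate differences = 5·90 − 45·35 = -1125.
∂h/∂x = [(-0.23)·90 − (-0.72)·35] / -1125 = -0.004000
∂h/∂y = [5·(-0.72) − 45·(-0.23)] / -1125 = -0.006000
|∇h| = √(-0.004000² + -0.006000²) = 0.007211
Seepage velocity v = K·i/n = 0.14 × 0.007211 / 0.36 = 0.002804 m/day.
t = 750 / 0.002804 = 2.675e+05 days = 732 years.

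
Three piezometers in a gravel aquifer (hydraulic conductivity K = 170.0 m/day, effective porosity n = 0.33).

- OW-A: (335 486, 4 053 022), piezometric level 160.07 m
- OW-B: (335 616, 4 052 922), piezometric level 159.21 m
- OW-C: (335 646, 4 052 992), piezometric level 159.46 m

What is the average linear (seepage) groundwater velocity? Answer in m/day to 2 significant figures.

2.9 m/day

With h = a·x + b·y + c and OW-A as origin, the differences give:
  130·a + (-100)·b = -0.86
  160·a + (-30)·b = -0.61
Eliminate b (×(-30) and ×(-100), subtract): 12100·a = -35.200 → a = ∂h/∂x = -0.002909
Back-substitute: b = ∂h/∂y = +0.004818.
|∇h| = √(-0.002909² + 0.004818²) = 0.005628
Seepage velocity v = K·i/n = 170.0 × 0.005628 / 0.33 = 2.899 m/day.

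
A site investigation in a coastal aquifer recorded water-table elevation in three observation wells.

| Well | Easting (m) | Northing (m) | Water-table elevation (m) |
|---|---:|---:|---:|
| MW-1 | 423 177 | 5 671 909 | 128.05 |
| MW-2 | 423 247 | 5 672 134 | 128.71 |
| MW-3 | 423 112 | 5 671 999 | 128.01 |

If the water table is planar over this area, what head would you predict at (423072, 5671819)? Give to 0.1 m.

127.5 m

Three-point gradient (reference MW-1): Δ to MW-2 = (70, 225, +0.66), Δ to MW-3 = (-65, 90, -0.04).
∂h/∂x = +0.003269, ∂h/∂y = +0.001916 (det = 20925).
h(423072, 5671819) = 128.05 + (+0.003269)·(-105) + (+0.001916)·(-90) = 128.05 -0.343 -0.172 = 127.534 m.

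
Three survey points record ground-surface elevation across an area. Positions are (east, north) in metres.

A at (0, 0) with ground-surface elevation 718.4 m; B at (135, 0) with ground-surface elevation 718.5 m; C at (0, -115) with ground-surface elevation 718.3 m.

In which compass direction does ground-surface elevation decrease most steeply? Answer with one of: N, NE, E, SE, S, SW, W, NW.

∂z/∂x = (718.5 − 718.4) / (135 − 0) = +0.0007407
∂z/∂y = (718.3 − 718.4) / (-115 − 0) = +0.0008696
Steepest decrease is along −∇f = (-0.0007407 E, -0.0008696 N) → southwest.

SW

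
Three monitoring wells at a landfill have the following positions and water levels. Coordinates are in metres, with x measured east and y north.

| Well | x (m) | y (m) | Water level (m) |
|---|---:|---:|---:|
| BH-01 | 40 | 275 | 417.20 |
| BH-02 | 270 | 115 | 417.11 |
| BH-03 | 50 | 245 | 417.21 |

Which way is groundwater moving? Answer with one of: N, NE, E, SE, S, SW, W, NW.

NE

With h = a·x + b·y + c and BH-01 as origin, the differences give:
  230·a + (-160)·b = -0.09
  10·a + (-30)·b = +0.01
Eliminate b (×(-30) and ×(-160), subtract): -5300·a = 4.300 → a = ∂h/∂x = -0.0008113
Back-substitute: b = ∂h/∂y = -0.0006038.
Flow = −∇h = (+0.0008113 east, +0.0006038 north), which points northeast.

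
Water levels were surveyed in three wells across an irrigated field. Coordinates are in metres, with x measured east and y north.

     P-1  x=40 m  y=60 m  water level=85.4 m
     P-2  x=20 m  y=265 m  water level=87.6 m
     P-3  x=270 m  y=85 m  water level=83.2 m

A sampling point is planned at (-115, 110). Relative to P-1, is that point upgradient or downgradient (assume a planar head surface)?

Taking P-1 as reference: P-2−P-1 = (-20, 205, +2.2); P-3−P-1 = (230, 25, -2.2).
Determinant of the coordinate differences = (-20)·25 − 230·205 = -47650.
∂h/∂x = [(+2.2)·25 − (-2.2)·205] / -47650 = -0.01062
∂h/∂y = [(-20)·(-2.2) − 230·(+2.2)] / -47650 = +0.009696
Head at (-115, 110) = 85.4 + (-0.01062)·(-155) + (+0.009696)·(50) = 87.53 m.
That is higher than the 85.4 m at P-1, so the point is upgradient.

upgradient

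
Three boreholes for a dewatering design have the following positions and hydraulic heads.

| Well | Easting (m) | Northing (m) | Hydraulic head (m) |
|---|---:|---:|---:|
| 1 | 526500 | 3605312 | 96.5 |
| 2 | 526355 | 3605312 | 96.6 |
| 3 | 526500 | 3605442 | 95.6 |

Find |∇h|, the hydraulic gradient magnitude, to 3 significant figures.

∂h/∂x = (96.6 − 96.5) / (526355 − 526500) = -0.0006897
∂h/∂y = (95.6 − 96.5) / (3605442 − 3605312) = -0.006923
|∇h| = √(-0.0006897² + -0.006923²) = 0.006957

0.00696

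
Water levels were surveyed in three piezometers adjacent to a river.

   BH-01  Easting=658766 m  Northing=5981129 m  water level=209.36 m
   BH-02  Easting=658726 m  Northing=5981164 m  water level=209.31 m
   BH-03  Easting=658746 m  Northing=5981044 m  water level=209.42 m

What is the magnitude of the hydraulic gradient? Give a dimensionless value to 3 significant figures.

Taking BH-01 as reference: BH-02−BH-01 = (-40, 35, -0.05); BH-03−BH-01 = (-20, -85, +0.06).
Solve a·Δx + b·Δy = Δh: det = (-40)·(-85) − (-20)·35 = 4100.
∂h/∂x = [(-0.05)·(-85) − (+0.06)·35] / 4100 = +0.0005244
∂h/∂y = [(-40)·(+0.06) − (-20)·(-0.05)] / 4100 = -0.0008293
|∇h| = √(0.0005244² + -0.0008293²) = 0.0009812

0.000981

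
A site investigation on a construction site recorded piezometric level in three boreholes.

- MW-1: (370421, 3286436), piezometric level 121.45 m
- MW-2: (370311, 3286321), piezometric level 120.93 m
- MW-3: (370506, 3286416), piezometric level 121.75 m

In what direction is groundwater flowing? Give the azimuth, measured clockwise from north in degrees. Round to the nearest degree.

256°

Differences from MW-1: to MW-2 (Δx, Δy, Δh) = (-110, -115, -0.52); to MW-3 = (85, -20, +0.30).
Determinant of the coordinate differences = (-110)·(-20) − 85·(-115) = 11975.
∂h/∂x = [(-0.52)·(-20) − (+0.30)·(-115)] / 11975 = +0.003749
∂h/∂y = [(-110)·(+0.30) − 85·(-0.52)] / 11975 = +0.0009353
Flow direction (−∇h) has components (-0.003749 E, -0.0009353 N).
Azimuth = atan2(E, N) = atan2(-0.003749, -0.0009353) = 256.0° ≈ 256°.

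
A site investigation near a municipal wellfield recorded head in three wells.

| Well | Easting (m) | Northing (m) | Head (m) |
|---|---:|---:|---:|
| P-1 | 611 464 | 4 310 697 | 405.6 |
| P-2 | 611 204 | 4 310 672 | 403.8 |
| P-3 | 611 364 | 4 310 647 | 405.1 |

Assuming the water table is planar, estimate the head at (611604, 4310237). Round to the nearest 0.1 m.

Taking P-1 as reference: P-2−P-1 = (-260, -25, -1.8); P-3−P-1 = (-100, -50, -0.5).
Determinant of the coordinate differences = (-260)·(-50) − (-100)·(-25) = 10500.
∂h/∂x = [(-1.8)·(-50) − (-0.5)·(-25)] / 10500 = +0.007381
∂h/∂y = [(-260)·(-0.5) − (-100)·(-1.8)] / 10500 = -0.004762
h(611604, 4310237) = 405.6 + (+0.007381)·(140) + (-0.004762)·(-460) = 405.6 +1.033 +2.190 = 408.824 m.

408.8 m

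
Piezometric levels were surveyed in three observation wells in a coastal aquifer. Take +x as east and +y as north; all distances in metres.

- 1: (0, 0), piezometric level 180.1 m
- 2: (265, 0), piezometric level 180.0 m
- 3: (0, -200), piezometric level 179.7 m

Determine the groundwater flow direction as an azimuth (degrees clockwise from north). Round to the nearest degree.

∂h/∂x = (180.0 − 180.1) / (265 − 0) = -0.0003774
∂h/∂y = (179.7 − 180.1) / (-200 − 0) = +0.002000
Flow direction (−∇h) has components (+0.0003774 E, -0.002000 N).
Azimuth = atan2(E, N) = atan2(+0.0003774, -0.002000) = 169.3° ≈ 169°.

169°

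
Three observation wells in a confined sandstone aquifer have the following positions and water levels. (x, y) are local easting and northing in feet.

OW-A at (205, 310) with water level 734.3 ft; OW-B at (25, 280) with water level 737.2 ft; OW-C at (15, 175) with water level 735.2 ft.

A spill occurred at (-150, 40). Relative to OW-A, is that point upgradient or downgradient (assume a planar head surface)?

With h = a·x + b·y + c and OW-A as origin, the differences give:
  (-180)·a + (-30)·b = +2.9
  (-190)·a + (-135)·b = +0.9
Eliminate b (×(-135) and ×(-30), subtract): 18600·a = -364.50 → a = ∂h/∂x = -0.01960
Back-substitute: b = ∂h/∂y = +0.02091.
Head at (-150, 40) = 734.3 + (-0.01960)·(-355) + (+0.02091)·(-270) = 735.61 ft.
That is higher than the 734.3 ft at OW-A, so the point is upgradient.

upgradient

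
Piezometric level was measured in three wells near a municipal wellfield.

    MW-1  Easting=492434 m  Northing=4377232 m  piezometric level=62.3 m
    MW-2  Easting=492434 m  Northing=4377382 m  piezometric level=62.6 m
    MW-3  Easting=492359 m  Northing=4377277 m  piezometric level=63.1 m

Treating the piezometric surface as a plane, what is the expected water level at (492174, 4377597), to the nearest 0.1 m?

With h = a·x + b·y + c and MW-1 as origin, the differences give:
  0·a + 150·b = +0.3
  (-75)·a + 45·b = +0.8
Eliminate b (×45 and ×150, subtract): 11250·a = -106.50 → a = ∂h/∂x = -0.009467
Back-substitute: b = ∂h/∂y = +0.002000.
h(492174, 4377597) = 62.3 + (-0.009467)·(-260) + (+0.002000)·(365) = 62.3 +2.461 +0.730 = 65.491 m.

65.5 m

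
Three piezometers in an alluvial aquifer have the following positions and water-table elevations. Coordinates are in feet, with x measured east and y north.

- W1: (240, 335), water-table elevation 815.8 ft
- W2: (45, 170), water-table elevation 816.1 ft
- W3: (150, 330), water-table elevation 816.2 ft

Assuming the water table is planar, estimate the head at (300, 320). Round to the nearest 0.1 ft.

Differences from W1: to W2 (Δx, Δy, Δh) = (-195, -165, +0.3); to W3 = (-90, -5, +0.4).
Determinant of the coordinate differences = (-195)·(-5) − (-90)·(-165) = -13875.
∂h/∂x = [(+0.3)·(-5) − (+0.4)·(-165)] / -13875 = -0.004649
∂h/∂y = [(-195)·(+0.4) − (-90)·(+0.3)] / -13875 = +0.003676
h(300, 320) = 815.8 + (-0.004649)·(60) + (+0.003676)·(-15) = 815.8 -0.279 -0.055 = 815.466 ft.

815.5 ft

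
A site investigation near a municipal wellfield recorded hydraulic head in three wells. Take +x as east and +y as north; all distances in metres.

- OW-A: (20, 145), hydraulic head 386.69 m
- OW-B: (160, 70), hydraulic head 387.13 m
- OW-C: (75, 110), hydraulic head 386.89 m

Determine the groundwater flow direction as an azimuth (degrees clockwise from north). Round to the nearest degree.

With h = a·x + b·y + c and OW-A as origin, the differences give:
  140·a + (-75)·b = +0.44
  55·a + (-35)·b = +0.20
Eliminate b (×(-35) and ×(-75), subtract): -775·a = -0.400 → a = ∂h/∂x = +0.0005161
Back-substitute: b = ∂h/∂y = -0.004903.
Flow direction (−∇h) has components (-0.0005161 E, +0.004903 N).
Azimuth = atan2(E, N) = atan2(-0.0005161, +0.004903) = 354.0° ≈ 354°.

354°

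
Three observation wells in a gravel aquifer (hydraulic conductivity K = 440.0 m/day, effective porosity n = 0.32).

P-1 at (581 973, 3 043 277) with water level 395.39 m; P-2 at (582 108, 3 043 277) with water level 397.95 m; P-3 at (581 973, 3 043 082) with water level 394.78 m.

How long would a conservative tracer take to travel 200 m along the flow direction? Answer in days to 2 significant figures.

∂h/∂x = (397.95 − 395.39) / (582108 − 581973) = +0.01896
∂h/∂y = (394.78 − 395.39) / (3043082 − 3043277) = +0.003128
|∇h| = √(0.01896² + 0.003128²) = 0.01922
Seepage velocity v = K·i/n = 440.0 × 0.01922 / 0.32 = 26.43 m/day.
t = 200 / 26.43 = 7.567 days.

7.6 days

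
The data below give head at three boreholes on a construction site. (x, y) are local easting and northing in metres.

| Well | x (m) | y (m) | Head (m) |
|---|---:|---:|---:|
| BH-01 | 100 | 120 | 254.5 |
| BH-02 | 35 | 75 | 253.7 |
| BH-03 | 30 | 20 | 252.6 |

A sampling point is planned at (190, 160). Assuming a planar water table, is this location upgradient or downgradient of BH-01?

upgradient

Taking BH-01 as reference: BH-02−BH-01 = (-65, -45, -0.8); BH-03−BH-01 = (-70, -100, -1.9).
Determinant of the coordinate differences = (-65)·(-100) − (-70)·(-45) = 3350.
∂h/∂x = [(-0.8)·(-100) − (-1.9)·(-45)] / 3350 = -0.001642
∂h/∂y = [(-65)·(-1.9) − (-70)·(-0.8)] / 3350 = +0.02015
Head at (190, 160) = 254.5 + (-0.001642)·(90) + (+0.02015)·(40) = 255.16 m.
That is higher than the 254.5 m at BH-01, so the point is upgradient.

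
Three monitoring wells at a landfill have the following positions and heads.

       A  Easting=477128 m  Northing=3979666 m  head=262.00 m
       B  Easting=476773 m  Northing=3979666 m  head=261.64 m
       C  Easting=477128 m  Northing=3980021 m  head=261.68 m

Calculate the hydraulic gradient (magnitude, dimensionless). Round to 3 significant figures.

0.00136

∂h/∂x = (261.64 − 262.00) / (476773 − 477128) = +0.001014
∂h/∂y = (261.68 − 262.00) / (3980021 − 3979666) = -0.0009014
|∇h| = √(0.001014² + -0.0009014²) = 0.001357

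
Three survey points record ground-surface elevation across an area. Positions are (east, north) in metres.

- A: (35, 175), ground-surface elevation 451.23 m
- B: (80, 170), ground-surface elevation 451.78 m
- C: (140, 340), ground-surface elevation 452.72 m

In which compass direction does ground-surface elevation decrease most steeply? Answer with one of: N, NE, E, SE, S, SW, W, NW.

W

Differences from A: to B (Δx, Δy, Δh) = (45, -5, +0.55); to C = (105, 165, +1.49).
Determinant of the coordinate differences = 45·165 − 105·(-5) = 7950.
∂z/∂x = [(+0.55)·165 − (+1.49)·(-5)] / 7950 = +0.01235
∂z/∂y = [45·(+1.49) − 105·(+0.55)] / 7950 = +0.001170
Steepest decrease is along −∇f = (-0.01235 E, -0.001170 N) → west.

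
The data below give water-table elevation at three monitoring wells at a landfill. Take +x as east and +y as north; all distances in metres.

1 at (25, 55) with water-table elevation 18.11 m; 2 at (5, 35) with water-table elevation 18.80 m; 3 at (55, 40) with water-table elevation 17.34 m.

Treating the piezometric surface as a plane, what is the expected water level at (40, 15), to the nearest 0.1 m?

17.9 m

Taking 1 as reference: 2−1 = (-20, -20, +0.69); 3−1 = (30, -15, -0.77).
Solve a·Δx + b·Δy = Δh: det = (-20)·(-15) − 30·(-20) = 900.
∂h/∂x = [(+0.69)·(-15) − (-0.77)·(-20)] / 900 = -0.02861
∂h/∂y = [(-20)·(-0.77) − 30·(+0.69)] / 900 = -0.005889
h(40, 15) = 18.11 + (-0.02861)·(15) + (-0.005889)·(-40) = 18.11 -0.429 +0.236 = 17.916 m.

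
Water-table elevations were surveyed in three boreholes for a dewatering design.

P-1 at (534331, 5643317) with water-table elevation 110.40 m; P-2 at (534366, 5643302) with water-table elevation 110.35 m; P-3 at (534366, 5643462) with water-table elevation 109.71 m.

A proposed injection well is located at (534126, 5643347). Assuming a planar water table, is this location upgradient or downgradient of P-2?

upgradient

Differences from P-1: to P-2 (Δx, Δy, Δh) = (35, -15, -0.05); to P-3 = (35, 145, -0.69).
Determinant of the coordinate differences = 35·145 − 35·(-15) = 5600.
∂h/∂x = [(-0.05)·145 − (-0.69)·(-15)] / 5600 = -0.003143
∂h/∂y = [35·(-0.69) − 35·(-0.05)] / 5600 = -0.004000
Head at (534126, 5643347) = 110.40 + (-0.003143)·(-205) + (-0.004000)·(30) = 110.92 m.
That is higher than the 110.35 m at P-2, so the point is upgradient.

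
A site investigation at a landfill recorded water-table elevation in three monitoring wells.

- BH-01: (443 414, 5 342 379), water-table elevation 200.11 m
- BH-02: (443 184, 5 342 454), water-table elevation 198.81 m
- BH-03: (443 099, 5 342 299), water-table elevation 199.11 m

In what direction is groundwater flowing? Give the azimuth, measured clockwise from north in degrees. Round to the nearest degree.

Taking BH-01 as reference: BH-02−BH-01 = (-230, 75, -1.30); BH-03−BH-01 = (-315, -80, -1.00).
Solve a·Δx + b·Δy = Δh: det = (-230)·(-80) − (-315)·75 = 42025.
∂h/∂x = [(-1.30)·(-80) − (-1.00)·75] / 42025 = +0.004259
∂h/∂y = [(-230)·(-1.00) − (-315)·(-1.30)] / 42025 = -0.004271
Flow direction (−∇h) has components (-0.004259 E, +0.004271 N).
Azimuth = atan2(E, N) = atan2(-0.004259, +0.004271) = 315.1° ≈ 315°.

315°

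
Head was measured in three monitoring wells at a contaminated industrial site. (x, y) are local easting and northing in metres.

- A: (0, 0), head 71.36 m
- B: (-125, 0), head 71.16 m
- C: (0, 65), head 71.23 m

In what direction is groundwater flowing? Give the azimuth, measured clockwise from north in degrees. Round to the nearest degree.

321°

∂h/∂x = (71.16 − 71.36) / (-125 − 0) = +0.001600
∂h/∂y = (71.23 − 71.36) / (65 − 0) = -0.002000
Flow direction (−∇h) has components (-0.001600 E, +0.002000 N).
Azimuth = atan2(E, N) = atan2(-0.001600, +0.002000) = 321.3° ≈ 321°.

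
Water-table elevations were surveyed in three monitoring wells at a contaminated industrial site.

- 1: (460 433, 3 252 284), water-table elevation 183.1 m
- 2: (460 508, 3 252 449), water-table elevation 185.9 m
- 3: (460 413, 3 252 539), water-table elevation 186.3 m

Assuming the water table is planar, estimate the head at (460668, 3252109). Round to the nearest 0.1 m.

182.7 m

Differences from 1: to 2 (Δx, Δy, Δh) = (75, 165, +2.8); to 3 = (-20, 255, +3.2).
Solve a·Δx + b·Δy = Δh: det = 75·255 − (-20)·165 = 22425.
∂h/∂x = [(+2.8)·255 − (+3.2)·165] / 22425 = +0.008294
∂h/∂y = [75·(+3.2) − (-20)·(+2.8)] / 22425 = +0.01320
h(460668, 3252109) = 183.1 + (+0.008294)·(235) + (+0.01320)·(-175) = 183.1 +1.949 -2.310 = 182.739 m.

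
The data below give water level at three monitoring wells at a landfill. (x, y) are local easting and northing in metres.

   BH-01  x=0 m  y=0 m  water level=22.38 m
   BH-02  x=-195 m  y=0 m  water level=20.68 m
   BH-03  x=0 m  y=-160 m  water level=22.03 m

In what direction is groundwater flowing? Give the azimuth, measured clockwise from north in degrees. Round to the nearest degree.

∂h/∂x = (20.68 − 22.38) / (-195 − 0) = +0.008718
∂h/∂y = (22.03 − 22.38) / (-160 − 0) = +0.002187
Flow direction (−∇h) has components (-0.008718 E, -0.002187 N).
Azimuth = atan2(E, N) = atan2(-0.008718, -0.002187) = 255.9° ≈ 256°.

256°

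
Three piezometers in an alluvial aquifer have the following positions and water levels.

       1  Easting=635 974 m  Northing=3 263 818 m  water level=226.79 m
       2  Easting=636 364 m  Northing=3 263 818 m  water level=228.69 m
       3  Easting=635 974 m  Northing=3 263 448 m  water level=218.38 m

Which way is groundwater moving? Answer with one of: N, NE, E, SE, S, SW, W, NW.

S

∂h/∂x = (228.69 − 226.79) / (636364 − 635974) = +0.004872
∂h/∂y = (218.38 − 226.79) / (3263448 − 3263818) = +0.02273
Flow = −∇h = (-0.004872 east, -0.02273 north), which points south.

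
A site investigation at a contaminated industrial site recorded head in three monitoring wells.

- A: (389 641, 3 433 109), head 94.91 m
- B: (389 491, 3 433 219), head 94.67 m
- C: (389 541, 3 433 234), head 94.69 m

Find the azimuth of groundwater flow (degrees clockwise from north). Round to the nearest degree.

327°

With h = a·x + b·y + c and A as origin, the differences give:
  (-150)·a + 110·b = -0.24
  (-100)·a + 125·b = -0.22
Eliminate b (×125 and ×110, subtract): -7750·a = -5.800 → a = ∂h/∂x = +0.0007484
Back-substitute: b = ∂h/∂y = -0.001161.
Flow direction (−∇h) has components (-0.0007484 E, +0.001161 N).
Azimuth = atan2(E, N) = atan2(-0.0007484, +0.001161) = 327.2° ≈ 327°.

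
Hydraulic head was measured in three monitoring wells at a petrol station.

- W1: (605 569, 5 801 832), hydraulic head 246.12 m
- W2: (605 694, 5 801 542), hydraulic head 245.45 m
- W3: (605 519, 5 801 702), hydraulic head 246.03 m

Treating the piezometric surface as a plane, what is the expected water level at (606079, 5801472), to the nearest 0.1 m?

244.6 m

With h = a·x + b·y + c and W1 as origin, the differences give:
  125·a + (-290)·b = -0.67
  (-50)·a + (-130)·b = -0.09
Eliminate b (×(-130) and ×(-290), subtract): -30750·a = 61.000 → a = ∂h/∂x = -0.001984
Back-substitute: b = ∂h/∂y = +0.001455.
h(606079, 5801472) = 246.12 + (-0.001984)·(510) + (+0.001455)·(-360) = 246.12 -1.012 -0.524 = 244.584 m.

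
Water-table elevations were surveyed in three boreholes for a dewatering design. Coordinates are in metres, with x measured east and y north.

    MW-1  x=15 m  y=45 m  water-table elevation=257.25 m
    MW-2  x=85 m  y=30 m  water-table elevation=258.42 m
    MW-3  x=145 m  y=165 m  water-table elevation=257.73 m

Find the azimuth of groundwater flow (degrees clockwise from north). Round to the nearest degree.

309°

Taking MW-1 as reference: MW-2−MW-1 = (70, -15, +1.17); MW-3−MW-1 = (130, 120, +0.48).
Solve a·Δx + b·Δy = Δh: det = 70·120 − 130·(-15) = 10350.
∂h/∂x = [(+1.17)·120 − (+0.48)·(-15)] / 10350 = +0.01426
∂h/∂y = [70·(+0.48) − 130·(+1.17)] / 10350 = -0.01145
Flow direction (−∇h) has components (-0.01426 E, +0.01145 N).
Azimuth = atan2(E, N) = atan2(-0.01426, +0.01145) = 308.8° ≈ 309°.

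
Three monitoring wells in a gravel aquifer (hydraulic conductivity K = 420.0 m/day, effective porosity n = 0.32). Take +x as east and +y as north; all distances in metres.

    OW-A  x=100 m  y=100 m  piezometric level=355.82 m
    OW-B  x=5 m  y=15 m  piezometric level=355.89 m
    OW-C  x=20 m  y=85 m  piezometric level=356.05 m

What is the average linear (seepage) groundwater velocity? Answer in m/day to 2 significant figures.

6.0 m/day

With h = a·x + b·y + c and OW-A as origin, the differences give:
  (-95)·a + (-85)·b = +0.07
  (-80)·a + (-15)·b = +0.23
Eliminate b (×(-15) and ×(-85), subtract): -5375·a = 18.500 → a = ∂h/∂x = -0.003442
Back-substitute: b = ∂h/∂y = +0.003023.
|∇h| = √(-0.003442² + 0.003023²) = 0.004581
Seepage velocity v = K·i/n = 420.0 × 0.004581 / 0.32 = 6.013 m/day.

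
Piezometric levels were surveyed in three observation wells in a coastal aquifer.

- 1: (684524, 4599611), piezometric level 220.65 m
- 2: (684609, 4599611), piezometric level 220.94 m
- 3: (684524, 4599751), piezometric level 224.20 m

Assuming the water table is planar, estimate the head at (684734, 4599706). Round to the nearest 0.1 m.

∂h/∂x = (220.94 − 220.65) / (684609 − 684524) = +0.003412
∂h/∂y = (224.20 − 220.65) / (4599751 − 4599611) = +0.02536
h(684734, 4599706) = 220.65 + (+0.003412)·(210) + (+0.02536)·(95) = 220.65 +0.716 +2.409 = 223.775 m.

223.8 m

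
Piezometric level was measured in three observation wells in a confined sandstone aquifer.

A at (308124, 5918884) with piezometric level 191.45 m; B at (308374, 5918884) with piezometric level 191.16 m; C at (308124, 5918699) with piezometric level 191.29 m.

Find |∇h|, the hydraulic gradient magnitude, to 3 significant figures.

∂h/∂x = (191.16 − 191.45) / (308374 − 308124) = -0.001160
∂h/∂y = (191.29 − 191.45) / (5918699 − 5918884) = +0.0008649
|∇h| = √(-0.001160² + 0.0008649²) = 0.001447

0.00145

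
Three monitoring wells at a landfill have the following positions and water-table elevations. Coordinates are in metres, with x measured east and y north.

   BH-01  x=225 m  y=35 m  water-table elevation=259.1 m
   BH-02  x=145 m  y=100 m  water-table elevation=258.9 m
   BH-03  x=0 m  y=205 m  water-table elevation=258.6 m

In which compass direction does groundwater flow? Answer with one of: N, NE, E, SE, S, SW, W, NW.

N

Taking BH-01 as reference: BH-02−BH-01 = (-80, 65, -0.2); BH-03−BH-01 = (-225, 170, -0.5).
Determinant of the coordinate differences = (-80)·170 − (-225)·65 = 1025.
∂h/∂x = [(-0.2)·170 − (-0.5)·65] / 1025 = -0.001463
∂h/∂y = [(-80)·(-0.5) − (-225)·(-0.2)] / 1025 = -0.004878
Flow = −∇h = (+0.001463 east, +0.004878 north), which points north.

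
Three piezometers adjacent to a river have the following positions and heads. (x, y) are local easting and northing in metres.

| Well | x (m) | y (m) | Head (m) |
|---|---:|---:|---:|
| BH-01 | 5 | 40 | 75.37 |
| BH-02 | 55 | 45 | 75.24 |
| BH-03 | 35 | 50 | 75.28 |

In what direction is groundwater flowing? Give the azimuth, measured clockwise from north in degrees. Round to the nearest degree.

055°

Three-point gradient (reference BH-01): Δ to BH-02 = (50, 5, -0.13), Δ to BH-03 = (30, 10, -0.09).
∂h/∂x = -0.002429, ∂h/∂y = -0.001714 (det = 350).
Flow direction (−∇h) has components (+0.002429 E, +0.001714 N).
Azimuth = atan2(E, N) = atan2(+0.002429, +0.001714) = 54.8° ≈ 055°.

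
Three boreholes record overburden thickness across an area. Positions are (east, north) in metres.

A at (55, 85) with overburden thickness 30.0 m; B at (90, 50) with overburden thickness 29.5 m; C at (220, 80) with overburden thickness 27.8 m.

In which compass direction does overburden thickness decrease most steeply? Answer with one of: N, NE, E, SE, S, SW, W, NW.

Taking A as reference: B−A = (35, -35, -0.5); C−A = (165, -5, -2.2).
Solve a·Δx + b·Δy = Δd: det = 35·(-5) − 165·(-35) = 5600.
∂d/∂x = [(-0.5)·(-5) − (-2.2)·(-35)] / 5600 = -0.01330
∂d/∂y = [35·(-2.2) − 165·(-0.5)] / 5600 = +0.0009821
Steepest decrease is along −∇f = (+0.01330 E, -0.0009821 N) → east.

E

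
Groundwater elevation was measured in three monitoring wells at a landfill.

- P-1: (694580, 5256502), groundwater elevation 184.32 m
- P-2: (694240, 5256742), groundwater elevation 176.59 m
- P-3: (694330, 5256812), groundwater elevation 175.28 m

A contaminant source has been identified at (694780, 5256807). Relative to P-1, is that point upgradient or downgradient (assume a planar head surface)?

downgradient

Three-point gradient (reference P-1): Δ to P-2 = (-340, 240, -7.73), Δ to P-3 = (-250, 310, -9.04).
∂h/∂x = +0.004993, ∂h/∂y = -0.02513 (det = -45400).
Head at (694780, 5256807) = 184.32 + (+0.004993)·(200) + (-0.02513)·(305) = 177.65 m.
That is lower than the 184.32 m at P-1, so the point is downgradient.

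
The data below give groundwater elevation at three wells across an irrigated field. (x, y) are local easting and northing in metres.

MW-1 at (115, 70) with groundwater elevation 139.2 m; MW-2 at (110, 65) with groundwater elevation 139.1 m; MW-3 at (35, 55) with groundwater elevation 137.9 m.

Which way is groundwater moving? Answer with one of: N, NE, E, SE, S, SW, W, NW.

W

Three-point gradient (reference MW-1): Δ to MW-2 = (-5, -5, -0.1), Δ to MW-3 = (-80, -15, -1.3).
∂h/∂x = +0.01538, ∂h/∂y = +0.004615 (det = -325).
Flow = −∇h = (-0.01538 east, -0.004615 north), which points west.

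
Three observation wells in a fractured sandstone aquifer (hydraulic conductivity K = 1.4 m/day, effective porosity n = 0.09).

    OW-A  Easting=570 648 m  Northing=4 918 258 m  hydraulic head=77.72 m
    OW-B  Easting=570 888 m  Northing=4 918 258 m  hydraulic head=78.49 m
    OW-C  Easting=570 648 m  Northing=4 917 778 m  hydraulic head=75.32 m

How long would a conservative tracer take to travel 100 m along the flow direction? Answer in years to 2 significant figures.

∂h/∂x = (78.49 − 77.72) / (570888 − 570648) = +0.003208
∂h/∂y = (75.32 − 77.72) / (4917778 − 4918258) = +0.005000
|∇h| = √(0.003208² + 0.005000²) = 0.005941
Seepage velocity v = K·i/n = 1.4 × 0.005941 / 0.09 = 0.09242 m/day.
t = 100 / 0.09242 = 1082 days = 2.96 years.

3.0 years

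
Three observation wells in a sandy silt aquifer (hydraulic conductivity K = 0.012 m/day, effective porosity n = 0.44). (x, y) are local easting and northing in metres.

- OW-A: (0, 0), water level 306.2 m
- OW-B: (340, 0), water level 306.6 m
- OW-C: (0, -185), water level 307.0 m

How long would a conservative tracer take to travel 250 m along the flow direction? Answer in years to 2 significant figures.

5600 years

∂h/∂x = (306.6 − 306.2) / (340 − 0) = +0.001176
∂h/∂y = (307.0 − 306.2) / (-185 − 0) = -0.004324
|∇h| = √(0.001176² + -0.004324²) = 0.004481
Seepage velocity v = K·i/n = 0.012 × 0.004481 / 0.44 = 0.0001222 m/day.
t = 250 / 0.0001222 = 2.046e+06 days = 5.6e+03 years.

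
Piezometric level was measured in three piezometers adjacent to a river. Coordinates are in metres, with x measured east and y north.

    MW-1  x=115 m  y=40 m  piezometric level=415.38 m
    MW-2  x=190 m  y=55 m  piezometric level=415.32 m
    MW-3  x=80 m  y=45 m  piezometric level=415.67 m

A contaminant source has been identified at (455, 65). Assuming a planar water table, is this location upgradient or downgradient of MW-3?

Three-point gradient (reference MW-1): Δ to MW-2 = (75, 15, -0.06), Δ to MW-3 = (-35, 5, +0.29).
∂h/∂x = -0.005167, ∂h/∂y = +0.02183 (det = 900).
Head at (455, 65) = 415.38 + (-0.005167)·(340) + (+0.02183)·(25) = 414.17 m.
That is lower than the 415.67 m at MW-3, so the point is downgradient.

downgradient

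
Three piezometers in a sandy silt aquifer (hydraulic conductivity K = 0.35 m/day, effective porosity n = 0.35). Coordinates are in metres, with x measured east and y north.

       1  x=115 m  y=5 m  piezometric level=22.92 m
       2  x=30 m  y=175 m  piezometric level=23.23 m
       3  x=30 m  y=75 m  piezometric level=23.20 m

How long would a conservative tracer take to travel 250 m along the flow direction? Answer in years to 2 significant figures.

Differences from 1: to 2 (Δx, Δy, Δh) = (-85, 170, +0.31); to 3 = (-85, 70, +0.28).
Determinant of the coordinate differences = (-85)·70 − (-85)·170 = 8500.
∂h/∂x = [(+0.31)·70 − (+0.28)·170] / 8500 = -0.003047
∂h/∂y = [(-85)·(+0.28) − (-85)·(+0.31)] / 8500 = +0.0003000
|∇h| = √(-0.003047² + 0.0003000²) = 0.003062
Seepage velocity v = K·i/n = 0.35 × 0.003062 / 0.35 = 0.003062 m/day.
t = 250 / 0.003062 = 8.165e+04 days = 224 years.

220 years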